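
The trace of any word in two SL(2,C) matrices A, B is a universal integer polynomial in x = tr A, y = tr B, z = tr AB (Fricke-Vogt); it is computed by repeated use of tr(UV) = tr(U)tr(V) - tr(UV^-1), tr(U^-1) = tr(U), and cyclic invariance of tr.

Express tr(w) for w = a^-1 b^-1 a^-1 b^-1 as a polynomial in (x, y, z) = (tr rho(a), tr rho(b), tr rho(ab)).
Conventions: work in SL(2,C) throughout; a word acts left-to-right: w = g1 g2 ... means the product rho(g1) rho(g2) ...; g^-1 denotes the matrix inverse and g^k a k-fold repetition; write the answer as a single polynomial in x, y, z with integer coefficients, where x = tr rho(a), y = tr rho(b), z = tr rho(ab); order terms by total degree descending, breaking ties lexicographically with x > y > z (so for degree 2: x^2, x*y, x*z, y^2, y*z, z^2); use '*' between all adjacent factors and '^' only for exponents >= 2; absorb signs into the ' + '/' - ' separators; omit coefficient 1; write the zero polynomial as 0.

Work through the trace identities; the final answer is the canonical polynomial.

z^2 - 2

trace(b^-1) = trace(b) = y
use: trace(b^-2) = trace(b^-1)*trace(b) - trace(1) = y^2 - 2
trace(b^-1 a) = trace(a)*trace(b) - trace(a b) = x*y - z
use: trace(b^-2 a) = trace(b^-1 a)*trace(b) - trace(b^-1 a b) = x*y^2 - y*z - x
trace(b^-1 a^-1 b^-1) = trace(b^-2)*trace(a) - trace(b^-2 a) = y*z - x
trace(a^2) = trace(a)*trace(a) - trace(1) = x^2 - 2
use: trace(a^2 b) = trace(a)*trace(b a) - trace(b) = x*z - y
apply: trace(a b^-1 a) = trace(a^2)*trace(b) - trace(a^2 b) = x^2*y - x*z - y
trace(a b a b) = trace(a b)*trace(a b) - trace(1) = z^2 - 2
trace(a b^-1 a b) = trace(a b a)*trace(b) - trace(a b a b) = x*y*z - y^2 - z^2 + 2
apply: trace(b^-1 a b^-1 a) = trace(a b^-1 a)*trace(b) - trace(a b^-1 a b) = x^2*y^2 - 2*x*y*z + z^2 - 2
use: trace(b^-1 a^-1 b^-1 a) = trace(b^-1 a b^-1)*trace(a) - trace(b^-1 a b^-1 a) = x*y*z - x^2 - z^2 + 2
use: trace(a^-1 b^-1 a^-1 b^-1) = trace(b^-1 a^-1 b^-1)*trace(a) - trace(b^-1 a^-1 b^-1 a) = z^2 - 2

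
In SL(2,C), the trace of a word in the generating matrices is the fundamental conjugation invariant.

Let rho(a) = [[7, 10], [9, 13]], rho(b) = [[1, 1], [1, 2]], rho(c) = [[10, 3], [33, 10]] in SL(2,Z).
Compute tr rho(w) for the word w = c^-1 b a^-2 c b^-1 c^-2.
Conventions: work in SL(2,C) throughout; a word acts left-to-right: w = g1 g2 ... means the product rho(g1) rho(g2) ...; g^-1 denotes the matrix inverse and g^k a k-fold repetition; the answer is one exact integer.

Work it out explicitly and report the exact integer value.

rho(c^-1) = [[10, -3], [-33, 10]]
... * rho(b) = [[1, 1], [1, 2]]  ->  [[7, 4], [-23, -13]]
... * rho(a^-1) = [[13, -10], [-9, 7]]  ->  [[55, -42], [-182, 139]]
... * rho(a^-1) = [[13, -10], [-9, 7]]  ->  [[1093, -844], [-3617, 2793]]
... * rho(c) = [[10, 3], [33, 10]]  ->  [[-16922, -5161], [55999, 17079]]
... * rho(b^-1) = [[2, -1], [-1, 1]]  ->  [[-28683, 11761], [94919, -38920]]
... * rho(c^-1) = [[10, -3], [-33, 10]]  ->  [[-674943, 203659], [2233550, -673957]]
... * rho(c^-1) = [[10, -3], [-33, 10]]  ->  [[-13470177, 4061419], [44576081, -13440220]]
tr = -13470177 + -13440220 = -26910397

-26910397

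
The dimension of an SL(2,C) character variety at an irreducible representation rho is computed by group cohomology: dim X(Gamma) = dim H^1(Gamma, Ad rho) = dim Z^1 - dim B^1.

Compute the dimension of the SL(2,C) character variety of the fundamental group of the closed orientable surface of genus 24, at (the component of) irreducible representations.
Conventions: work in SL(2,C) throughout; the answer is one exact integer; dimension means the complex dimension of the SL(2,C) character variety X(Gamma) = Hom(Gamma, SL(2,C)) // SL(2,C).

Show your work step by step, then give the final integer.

pi_1 of the closed genus-24 surface has 48 generators bound by the single product-of-commutators relator.
A cocycle assigns one sl_2 vector per generator subject to the relator condition d_2(z) = 0: dim of the unconstrained space is 3*2g = 144.
H^2 = coker(d_2) is dual to H^0 = 0 at irreducible rho (Poincare duality), so d_2 is onto: dim Z^1 = 141.
As always at irreducible rho, dim B^1 = 3.
dim H^1 = 141 - 3 = 138 = dim X.

138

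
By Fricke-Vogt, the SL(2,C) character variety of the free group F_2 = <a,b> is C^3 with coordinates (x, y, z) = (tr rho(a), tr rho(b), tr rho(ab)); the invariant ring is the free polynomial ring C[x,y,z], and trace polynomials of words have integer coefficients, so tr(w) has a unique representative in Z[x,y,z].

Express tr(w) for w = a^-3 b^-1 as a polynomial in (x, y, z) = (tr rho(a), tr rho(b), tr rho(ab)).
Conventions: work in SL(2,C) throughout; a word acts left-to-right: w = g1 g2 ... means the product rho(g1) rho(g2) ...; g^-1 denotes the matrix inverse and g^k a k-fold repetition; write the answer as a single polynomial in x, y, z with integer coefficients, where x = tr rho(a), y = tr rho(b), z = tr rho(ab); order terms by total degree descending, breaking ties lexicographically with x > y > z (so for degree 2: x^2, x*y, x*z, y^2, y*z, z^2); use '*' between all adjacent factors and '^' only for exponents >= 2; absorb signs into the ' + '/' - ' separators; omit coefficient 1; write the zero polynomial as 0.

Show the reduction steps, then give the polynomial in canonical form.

apply: trace(a^-1) = trace(a) = x
trace(a^-1 b) = trace(b) * trace(a) - trace(b a) = x*y - z
trace(b^-1 a^-1) = trace(a^-1) * trace(b) - trace(a^-1 b) = z
trace(b^-1 a^-2) = trace(b^-1 a^-1) * trace(a) - trace(b^-1) = x*z - y
apply: trace(a^-3 b^-1) = trace(b^-1 a^-2) * trace(a) - trace(b^-1 a^-1) = x^2*z - x*y - z

x^2*z - x*y - z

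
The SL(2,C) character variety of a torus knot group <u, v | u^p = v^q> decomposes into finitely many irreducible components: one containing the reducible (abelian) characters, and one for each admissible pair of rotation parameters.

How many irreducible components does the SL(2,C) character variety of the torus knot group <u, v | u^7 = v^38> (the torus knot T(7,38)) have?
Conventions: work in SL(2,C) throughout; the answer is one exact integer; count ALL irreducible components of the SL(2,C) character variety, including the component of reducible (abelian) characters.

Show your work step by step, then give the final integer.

112

In the torus knot group T(7,38), u^7 = v^38 is central, so an irreducible representation sends it to +I or -I (Schur).
On an irreducible component, tr(u) is locked at 2*cos(pi*alpha/7) for some alpha in 1..6, and tr(v) at 2*cos(pi*beta/38) for some beta in 1..37.
The two central values (-1)^alpha I and (-1)^beta I must be the same matrix, so alpha and beta share a parity.
Enumerate parity-matched pairs: 3*19 odd-odd plus 3*18 even-even gives 111.
That is 111 components of irreducible characters, and with the reducible (abelian) component the total is 112.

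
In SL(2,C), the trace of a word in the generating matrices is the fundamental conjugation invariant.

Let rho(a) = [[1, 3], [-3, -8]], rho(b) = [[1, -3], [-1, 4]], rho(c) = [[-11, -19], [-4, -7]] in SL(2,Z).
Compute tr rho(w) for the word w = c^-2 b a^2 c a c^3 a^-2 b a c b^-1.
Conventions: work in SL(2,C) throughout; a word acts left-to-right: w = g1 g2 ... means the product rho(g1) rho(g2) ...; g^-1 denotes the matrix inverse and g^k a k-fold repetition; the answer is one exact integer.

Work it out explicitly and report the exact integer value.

-153417850503946

rho(c^-1) = [[-7, 19], [4, -11]]
... * rho(c^-1) = [[-7, 19], [4, -11]]  ->  [[125, -342], [-72, 197]]
... * rho(b) = [[1, -3], [-1, 4]]  ->  [[467, -1743], [-269, 1004]]
... * rho(a) = [[1, 3], [-3, -8]]  ->  [[5696, 15345], [-3281, -8839]]
... * rho(a) = [[1, 3], [-3, -8]]  ->  [[-40339, -105672], [23236, 60869]]
... * rho(c) = [[-11, -19], [-4, -7]]  ->  [[866417, 1506145], [-499072, -867567]]
... * rho(a) = [[1, 3], [-3, -8]]  ->  [[-3652018, -9449909], [2103629, 5443320]]
... * rho(c) = [[-11, -19], [-4, -7]]  ->  [[77971834, 135537705], [-44913199, -78072191]]
... * rho(c) = [[-11, -19], [-4, -7]]  ->  [[-1399840994, -2430228781], [806333953, 1399856118]]
... * rho(c) = [[-11, -19], [-4, -7]]  ->  [[25119166058, 43608580353], [-14469097955, -25119337933]]
... * rho(a^-1) = [[-8, -3], [3, 1]]  ->  [[-70127587405, -31748917821], [40394769841, 18287955932]]
... * rho(a^-1) = [[-8, -3], [3, 1]]  ->  [[465773945777, 178633844394], [-268294290932, -102896353591]]
... * rho(b) = [[1, -3], [-1, 4]]  ->  [[287140101383, -682786459755], [-165397937341, 393297458432]]
... * rho(a) = [[1, 3], [-3, -8]]  ->  [[2335499480648, 6323711982189], [-1345290312637, -3642573479479]]
... * rho(c) = [[-11, -19], [-4, -7]]  ->  [[-50985342215884, -88640474007635], [29368487356923, 51058530296456]]
... * rho(b^-1) = [[4, 3], [1, 1]]  ->  [[-292581842871171, -241596500655287], [168532479724148, 139163992367225]]
tr = -292581842871171 + 139163992367225 = -153417850503946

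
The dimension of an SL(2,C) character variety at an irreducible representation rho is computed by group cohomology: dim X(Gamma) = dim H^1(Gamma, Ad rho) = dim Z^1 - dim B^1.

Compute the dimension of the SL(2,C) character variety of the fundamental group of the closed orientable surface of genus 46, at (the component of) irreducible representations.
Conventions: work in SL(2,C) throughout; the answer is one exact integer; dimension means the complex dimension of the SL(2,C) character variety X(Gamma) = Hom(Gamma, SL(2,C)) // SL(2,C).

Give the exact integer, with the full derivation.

Gamma = pi_1(Sigma_46) = < a_1, b_1, ..., a_46, b_46 | prod [a_i, b_i] > has 2g = 92 generators and 1 relator.
Unconstrained cocycle data is one sl_2 vector per generator (276 dimensions), cut by the relator condition d_2(z) = 0.
H^2 = coker(d_2) is dual to H^0 = 0 at irreducible rho (Poincare duality), so d_2 is onto: dim Z^1 = 273.
dim B^1 = 3 (coboundaries, injective at irreducible rho).
Hence dim X = 273 - 3 = 270.

270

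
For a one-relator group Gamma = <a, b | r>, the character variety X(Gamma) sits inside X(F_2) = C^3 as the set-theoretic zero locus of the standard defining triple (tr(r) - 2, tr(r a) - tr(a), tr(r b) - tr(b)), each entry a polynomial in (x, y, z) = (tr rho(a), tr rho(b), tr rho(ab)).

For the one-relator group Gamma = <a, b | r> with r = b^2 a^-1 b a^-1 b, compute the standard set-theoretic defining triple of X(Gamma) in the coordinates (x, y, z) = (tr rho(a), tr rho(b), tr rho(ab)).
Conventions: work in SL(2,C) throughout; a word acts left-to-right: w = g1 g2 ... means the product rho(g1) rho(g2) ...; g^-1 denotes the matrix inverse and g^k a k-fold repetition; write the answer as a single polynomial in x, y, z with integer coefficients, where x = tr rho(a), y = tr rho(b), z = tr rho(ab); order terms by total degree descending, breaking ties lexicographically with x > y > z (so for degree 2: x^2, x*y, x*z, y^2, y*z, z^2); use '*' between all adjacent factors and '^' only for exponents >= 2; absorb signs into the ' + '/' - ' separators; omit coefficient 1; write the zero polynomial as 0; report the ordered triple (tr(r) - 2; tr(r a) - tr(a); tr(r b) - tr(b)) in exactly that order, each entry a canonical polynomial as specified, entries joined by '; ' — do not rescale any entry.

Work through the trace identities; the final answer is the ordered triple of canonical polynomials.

tr(b^2) = tr(b)*tr(b) - tr(1) = y^2 - 2
tr(b^3) = tr(b)*tr(b^2) - tr(b) = y^3 - 3*y
reduce: tr(b^4) = tr(b)*tr(b^3) - tr(b^2) = y^4 - 4*y^2 + 2
reduce: tr(b a b) = tr(b)*tr(a b) - tr(a) = y*z - x
so tr(b a b^2) = tr(b)*tr(b a b) - tr(b a) = y^2*z - x*y - z
tr(b^4 a) = tr(b)*tr(b a b^2) - tr(b a b) = y^3*z - x*y^2 - 2*y*z + x
so tr(b^3 a^-1 b) = tr(b^4)*tr(a) - tr(b^4 a) = x*y^4 - y^3*z - 3*x*y^2 + 2*y*z + x
tr(a b a b) = tr(a b)*tr(a b) - tr(1) = z^2 - 2
reduce: tr(a b a) = tr(a)*tr(b a) - tr(b) = x*z - y
tr(b a b a b) = tr(b)*tr(a b a b) - tr(a b a) = y*z^2 - x*z - y
so tr(b a b^3 a) = tr(b)*tr(b a b a b) - tr(b a b a) = y^2*z^2 - x*y*z - y^2 - z^2 + 2
reduce: tr(b^3 a^-1 b a) = tr(b a b^3)*tr(a) - tr(b a b^3 a) = x*y^3*z - x^2*y^2 - y^2*z^2 - x*y*z + x^2 + y^2 + z^2 - 2
tr(b^2 a^-1 b a^-1 b) = tr(b^3 a^-1 b)*tr(a) - tr(b^3 a^-1 b a) = x^2*y^4 - 2*x*y^3*z - 2*x^2*y^2 + y^2*z^2 + 3*x*y*z - y^2 - z^2 + 2
reduce: tr(a b^2 a) = tr(a)*tr(b^2 a) - tr(b^2) = x*y*z - x^2 - y^2 + 2
reduce: tr(b^2 a b^2 a) = tr(b)*tr(a b^2 a b) - tr(a b^2 a) = y^2*z^2 - 2*x*y*z + x^2 - 2
tr(b a b^2 a^-1 b) = tr(b^2 a b^2)*tr(a) - tr(b^2 a b^2 a) = x*y^3*z - x^2*y^2 - y^2*z^2 + 2
tr(a b a b a b) = tr(a b)*tr(a b a b) - tr(a^-1 b^-1)   [split at repeated a] = z^3 - 3*z
tr(a b a b a) = tr(a)*tr(b a b a) - tr(b a b) = x*z^2 - y*z - x
tr(b a b a b^2 a) = tr(b)*tr(a b a b a b) - tr(a b a b a) = y*z^3 - x*z^2 - 2*y*z + x
tr(b a b^2 a^-1 b a) = tr(b a b a b^2)*tr(a) - tr(b a b a b^2 a) = x*y^2*z^2 - x^2*y*z - y*z^3 - x*y^2 + 2*y*z + x
tr(b^2 a^-1 b a^-1 b a) = tr(b a b^2 a^-1 b)*tr(a) - tr(b a b^2 a^-1 b a) = x^2*y^3*z - x^3*y^2 - 2*x*y^2*z^2 + x^2*y*z + y*z^3 + x*y^2 - 2*y*z + x
so tr(b^5) = tr(b)*tr(b^4) - tr(b^3) = y^5 - 5*y^3 + 5*y
tr(b^5 a) = tr(b)*tr(b^3 a b) - tr(b^3 a) = y^4*z - x*y^3 - 3*y^2*z + 2*x*y + z
tr(b^4 a^-1 b) = tr(b^5)*tr(a) - tr(b^5 a) = x*y^5 - y^4*z - 4*x*y^3 + 3*y^2*z + 3*x*y - z
reduce: tr(b a b^4 a) = tr(b)*tr(b^2 a b a b) - tr(b^2 a b a) = y^3*z^2 - x*y^2*z - y^3 - 2*y*z^2 + x*z + 3*y
tr(b^4 a^-1 b a) = tr(b a b^4)*tr(a) - tr(b a b^4 a) = x*y^4*z - x^2*y^3 - y^3*z^2 - 2*x*y^2*z + 2*x^2*y + y^3 + 2*y*z^2 - 3*y
tr(b^2 a^-1 b a^-1 b^2) = tr(b^4 a^-1 b)*tr(a) - tr(b^4 a^-1 b a) = x^2*y^5 - 2*x*y^4*z - 3*x^2*y^3 + y^3*z^2 + 5*x*y^2*z + x^2*y - y^3 - 2*y*z^2 - x*z + 3*y
assemble the triple (tr(r) - 2; tr(r a) - x; tr(r b) - y)

x^2*y^4 - 2*x*y^3*z - 2*x^2*y^2 + y^2*z^2 + 3*x*y*z - y^2 - z^2; x^2*y^3*z - x^3*y^2 - 2*x*y^2*z^2 + x^2*y*z + y*z^3 + x*y^2 - 2*y*z; x^2*y^5 - 2*x*y^4*z - 3*x^2*y^3 + y^3*z^2 + 5*x*y^2*z + x^2*y - y^3 - 2*y*z^2 - x*z + 2*y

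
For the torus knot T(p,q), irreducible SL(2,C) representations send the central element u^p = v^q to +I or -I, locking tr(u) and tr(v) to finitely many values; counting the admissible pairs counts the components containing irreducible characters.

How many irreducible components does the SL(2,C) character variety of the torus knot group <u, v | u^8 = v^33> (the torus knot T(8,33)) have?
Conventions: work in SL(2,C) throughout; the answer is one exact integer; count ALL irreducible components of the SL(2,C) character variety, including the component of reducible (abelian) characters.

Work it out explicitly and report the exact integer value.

113

For T(8,33): irreducibility forces the central element u^8 = v^33 to one of +I, -I.
So on each irreducible component the traces are pinned: tr(u) = 2*cos(pi*alpha/8) with 1 <= alpha <= 7, tr(v) = 2*cos(pi*beta/33) with 1 <= beta <= 32.
The two central values (-1)^alpha I and (-1)^beta I must be the same matrix, so alpha and beta share a parity.
Counting: 4 odd alphas x 16 odd betas + 3 even alphas x 16 even betas = 64 + 48 = 112.
That is 112 components of irreducible characters, and with the reducible (abelian) component the total is 113.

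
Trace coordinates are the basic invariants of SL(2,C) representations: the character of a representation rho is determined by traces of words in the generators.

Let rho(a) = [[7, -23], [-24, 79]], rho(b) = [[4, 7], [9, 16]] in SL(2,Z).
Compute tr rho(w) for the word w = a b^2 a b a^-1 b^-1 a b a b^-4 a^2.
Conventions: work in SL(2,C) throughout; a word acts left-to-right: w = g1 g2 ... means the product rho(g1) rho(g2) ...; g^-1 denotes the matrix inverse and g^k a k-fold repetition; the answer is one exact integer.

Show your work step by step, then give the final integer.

-573040207964253119012146

rho(a) = [[7, -23], [-24, 79]]
... * rho(b) = [[4, 7], [9, 16]]  ->  [[-179, -319], [615, 1096]]
... * rho(b) = [[4, 7], [9, 16]]  ->  [[-3587, -6357], [12324, 21841]]
... * rho(a) = [[7, -23], [-24, 79]]  ->  [[127459, -419702], [-437916, 1441987]]
... * rho(b) = [[4, 7], [9, 16]]  ->  [[-3267482, -5823019], [11226219, 20006380]]
... * rho(a^-1) = [[79, 23], [24, 7]]  ->  [[-397883534, -115913219], [1367024421, 398247697]]
... * rho(b^-1) = [[16, -7], [-9, 4]]  ->  [[-5322917573, 2321531862], [18288161463, -7976180159]]
... * rho(a) = [[7, -23], [-24, 79]]  ->  [[-92977187699, 305828121277], [319445454057, -1050745946210]]
... * rho(b) = [[4, 7], [9, 16]]  ->  [[2380544340697, 4242409626539], [-8178931699662, -14575816960961]]
... * rho(a) = [[7, -23], [-24, 79]]  ->  [[-85154020652057, 280397840660550], [292567085165430, -963374110823693]]
... * rho(b^-1) = [[16, -7], [-9, 4]]  ->  [[-3886044896377862, 1717669507206599], [13351440360060117, -5901466039452782]]
... * rho(b^-1) = [[16, -7], [-9, 4]]  ->  [[-77635743906905183, 34072992303471430], [266736240116036910, -117065946678231947]]
... * rho(b^-1) = [[16, -7], [-9, 4]]  ->  [[-1548828833241725798, 679742176562222001], [5321373361960678083, -2335417467525186158]]
... * rho(b^-1) = [[16, -7], [-9, 4]]  ->  [[-30898940920927610777, 13560770538940968590], [106160730999097524750, -46591283403825491213]]
... * rho(a) = [[7, -23], [-24, 79]]  ->  [[-541751079381076521599, 1781976513757671566481], [1861315918685494462362, -6122408201881456875077]]
... * rho(a) = [[7, -23], [-24, 79]]  ->  [[-46559693885851653246737, 153236419412620813748776], [159967008275953426238382, -526480514078401465765409]]
tr = -46559693885851653246737 + -526480514078401465765409 = -573040207964253119012146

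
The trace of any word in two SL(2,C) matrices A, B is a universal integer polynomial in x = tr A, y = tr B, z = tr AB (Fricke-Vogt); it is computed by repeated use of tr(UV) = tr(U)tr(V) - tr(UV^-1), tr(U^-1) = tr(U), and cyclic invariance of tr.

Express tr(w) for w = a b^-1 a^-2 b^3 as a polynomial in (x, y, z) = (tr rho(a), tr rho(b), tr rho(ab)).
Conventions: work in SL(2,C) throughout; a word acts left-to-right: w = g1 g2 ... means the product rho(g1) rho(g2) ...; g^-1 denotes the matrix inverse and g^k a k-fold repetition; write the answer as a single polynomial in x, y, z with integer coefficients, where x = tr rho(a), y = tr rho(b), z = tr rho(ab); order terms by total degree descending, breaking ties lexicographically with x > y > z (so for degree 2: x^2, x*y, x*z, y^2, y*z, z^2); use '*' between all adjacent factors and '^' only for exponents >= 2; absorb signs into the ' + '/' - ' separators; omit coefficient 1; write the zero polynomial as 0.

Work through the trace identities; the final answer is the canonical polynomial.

trace(b^2) = trace(b)*trace(b) - trace(1) = y^2 - 2
so trace(b^3) = trace(b)*trace(b^2) - trace(b) = y^3 - 3*y
so trace(a b^2) = trace(b)*trace(a b) - trace(a) = y*z - x
reduce: trace(a b^3) = trace(b)*trace(a b^2) - trace(a b) = y^2*z - x*y - z
trace(b^3 a b) = trace(b)*trace(a b^3) - trace(a b^2) = y^3*z - x*y^2 - 2*y*z + x
trace(a b a b) = trace(b a)*trace(b a) - trace(1) = z^2 - 2
so trace(a b a) = trace(a)*trace(b a) - trace(b) = x*z - y
trace(a b a b^2) = trace(b)*trace(a b a b) - trace(a b a) = y*z^2 - x*z - y
trace(b^3 a b a) = trace(b)*trace(a b a b^2) - trace(a b a b) = y^2*z^2 - x*y*z - y^2 - z^2 + 2
trace(a^-1 b^3 a b) = trace(b^3 a b)*trace(a) - trace(b^3 a b a) = x*y^3*z - x^2*y^2 - y^2*z^2 - x*y*z + x^2 + y^2 + z^2 - 2
reduce: trace(b^3 a b^-1 a^-1) = trace(a^-1 b^3 a)*trace(b) - trace(a^-1 b^3 a b) = -x*y^3*z + x^2*y^2 + y^4 + y^2*z^2 + x*y*z - x^2 - 4*y^2 - z^2 + 2
so trace(a b^-1 a^-2 b^3) = trace(b^3 a b^-1 a^-1)*trace(a) - trace(b^3 a b^-1) = -x^2*y^3*z + x^3*y^2 + x*y^4 + x*y^2*z^2 + x^2*y*z - x^3 - 4*x*y^2 - x*z^2 - y*z + 3*x

-x^2*y^3*z + x^3*y^2 + x*y^4 + x*y^2*z^2 + x^2*y*z - x^3 - 4*x*y^2 - x*z^2 - y*z + 3*x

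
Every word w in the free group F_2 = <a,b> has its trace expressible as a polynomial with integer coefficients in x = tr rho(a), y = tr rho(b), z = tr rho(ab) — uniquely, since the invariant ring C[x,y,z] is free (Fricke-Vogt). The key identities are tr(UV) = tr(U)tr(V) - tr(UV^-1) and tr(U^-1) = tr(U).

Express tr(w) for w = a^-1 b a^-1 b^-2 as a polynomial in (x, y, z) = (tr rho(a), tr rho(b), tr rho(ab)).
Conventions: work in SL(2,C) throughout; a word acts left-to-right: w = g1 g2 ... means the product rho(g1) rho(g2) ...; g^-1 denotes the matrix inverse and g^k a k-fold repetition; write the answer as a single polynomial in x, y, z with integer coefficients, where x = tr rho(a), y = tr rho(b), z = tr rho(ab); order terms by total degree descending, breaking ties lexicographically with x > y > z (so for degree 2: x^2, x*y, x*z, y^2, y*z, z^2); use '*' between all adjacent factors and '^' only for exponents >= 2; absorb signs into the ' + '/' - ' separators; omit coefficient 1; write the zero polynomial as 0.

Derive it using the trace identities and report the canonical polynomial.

x*y^2*z - x^2*y - y^3 - y*z^2 + x*z + 3*y

and trace(a^-1 b) = trace(b) * trace(a) - trace(b a) = x*y - z
trace(a^-1 b a^-1) = trace(a^-1 b) * trace(a) - trace(a^-1 b a) = x^2*y - x*z - y
next, trace(b^2) = trace(b) * trace(b) - trace(1) = y^2 - 2
trace(b^2 a) = trace(b) * trace(a b) - trace(a) = y*z - x
next, trace(b a^-1 b) = trace(b^2) * trace(a) - trace(b^2 a) = x*y^2 - y*z - x
trace(b a b a) = trace(a b) * trace(a b) - trace(1) = z^2 - 2
trace(b a^-1 b a) = trace(b a b) * trace(a) - trace(b a b a) = x*y*z - x^2 - z^2 + 2
trace(a^-1 b a^-1 b) = trace(b a^-1 b) * trace(a) - trace(b a^-1 b a) = x^2*y^2 - 2*x*y*z + z^2 - 2
and trace(b^-1 a^-1 b a^-1) = trace(a^-1 b a^-1) * trace(b) - trace(a^-1 b a^-1 b) = x*y*z - y^2 - z^2 + 2
trace(a^-1 b a^-1 b^-2) = trace(b^-1 a^-1 b a^-1) * trace(b) - trace(b^-1 a^-1 b a^-1 b) = x*y^2*z - x^2*y - y^3 - y*z^2 + x*z + 3*y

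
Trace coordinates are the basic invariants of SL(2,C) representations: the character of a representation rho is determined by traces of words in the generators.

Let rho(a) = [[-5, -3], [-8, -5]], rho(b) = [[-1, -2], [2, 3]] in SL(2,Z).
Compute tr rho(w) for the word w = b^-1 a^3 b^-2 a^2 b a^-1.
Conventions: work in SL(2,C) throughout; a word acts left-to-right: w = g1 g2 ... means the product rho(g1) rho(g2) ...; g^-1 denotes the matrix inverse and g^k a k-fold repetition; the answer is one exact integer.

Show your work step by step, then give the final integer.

rho(b^-1) = [[3, 2], [-2, -1]]
... * rho(a) = [[-5, -3], [-8, -5]]  ->  [[-31, -19], [18, 11]]
... * rho(a) = [[-5, -3], [-8, -5]]  ->  [[307, 188], [-178, -109]]
... * rho(a) = [[-5, -3], [-8, -5]]  ->  [[-3039, -1861], [1762, 1079]]
... * rho(b^-1) = [[3, 2], [-2, -1]]  ->  [[-5395, -4217], [3128, 2445]]
... * rho(b^-1) = [[3, 2], [-2, -1]]  ->  [[-7751, -6573], [4494, 3811]]
... * rho(a) = [[-5, -3], [-8, -5]]  ->  [[91339, 56118], [-52958, -32537]]
... * rho(a) = [[-5, -3], [-8, -5]]  ->  [[-905639, -554607], [525086, 321559]]
... * rho(b) = [[-1, -2], [2, 3]]  ->  [[-203575, 147457], [118032, -85495]]
... * rho(a^-1) = [[-5, 3], [8, -5]]  ->  [[2197531, -1348010], [-1274120, 781571]]
tr = 2197531 + 781571 = 2979102

2979102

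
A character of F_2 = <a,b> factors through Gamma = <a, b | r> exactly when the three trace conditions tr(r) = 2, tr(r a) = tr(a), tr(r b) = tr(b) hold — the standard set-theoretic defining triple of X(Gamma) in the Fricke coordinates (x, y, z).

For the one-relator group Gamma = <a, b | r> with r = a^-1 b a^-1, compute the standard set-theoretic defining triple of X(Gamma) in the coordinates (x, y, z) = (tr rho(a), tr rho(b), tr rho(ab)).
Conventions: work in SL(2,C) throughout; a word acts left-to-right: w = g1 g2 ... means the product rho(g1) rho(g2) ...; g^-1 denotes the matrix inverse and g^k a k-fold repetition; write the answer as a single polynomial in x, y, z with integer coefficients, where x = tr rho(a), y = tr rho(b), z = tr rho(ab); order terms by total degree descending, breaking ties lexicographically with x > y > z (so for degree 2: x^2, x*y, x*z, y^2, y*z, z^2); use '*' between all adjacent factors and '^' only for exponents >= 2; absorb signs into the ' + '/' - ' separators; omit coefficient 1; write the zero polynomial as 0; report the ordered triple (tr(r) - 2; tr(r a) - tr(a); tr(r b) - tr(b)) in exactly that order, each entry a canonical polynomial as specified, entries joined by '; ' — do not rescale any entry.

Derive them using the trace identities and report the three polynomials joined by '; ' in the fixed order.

x^2*y - x*z - y - 2; x*y - x - z; x^2*y^2 - 2*x*y*z + z^2 - y - 2

apply: tr(a^-1 b) = tr(b)*tr(a) - tr(b a) = x*y - z
use: tr(a^-1 b a^-1) = tr(a^-1 b)*tr(a) - tr(a^-1 b a) = x^2*y - x*z - y
tr(b^2) = tr(b)*tr(b) - tr(1)   [square of b] = y^2 - 2
apply: tr(b^2 a) = tr(b)*tr(a b) - tr(a)   [square of b] = y*z - x
apply: tr(b a^-1 b) = tr(b^2)*tr(a) - tr(b^2 a)   [inverse elimination on a] = x*y^2 - y*z - x
tr(b a b a) = tr(a b)*tr(a b) - tr(1)   [split at a repeated a] = z^2 - 2
tr(b a^-1 b a) = tr(b a b)*tr(a) - tr(b a b a)   [inverse elimination on a] = x*y*z - x^2 - z^2 + 2
tr(a^-1 b a^-1 b) = tr(b a^-1 b)*tr(a) - tr(b a^-1 b a)   [inverse elimination on a] = x^2*y^2 - 2*x*y*z + z^2 - 2
assemble the triple (tr(r) - 2; tr(r a) - x; tr(r b) - y)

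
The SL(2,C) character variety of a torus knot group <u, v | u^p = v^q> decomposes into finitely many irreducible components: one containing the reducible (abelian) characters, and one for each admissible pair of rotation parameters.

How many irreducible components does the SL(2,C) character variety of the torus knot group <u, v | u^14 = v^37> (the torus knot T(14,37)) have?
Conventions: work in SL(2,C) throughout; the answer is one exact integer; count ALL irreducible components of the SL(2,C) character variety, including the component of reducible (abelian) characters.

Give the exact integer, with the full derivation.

235

In the torus knot group T(14,37), u^14 = v^37 is central, so an irreducible representation sends it to +I or -I (Schur).
On an irreducible component, tr(u) is locked at 2*cos(pi*alpha/14) for some alpha in 1..13, and tr(v) at 2*cos(pi*beta/37) for some beta in 1..36.
The two central values (-1)^alpha I and (-1)^beta I must be the same matrix, so alpha and beta share a parity.
count pairs: odd alpha (7 choices) x odd beta (18), plus even alpha (6) x even beta (18): 7*18 + 6*18 = 234.
components with irreducible characters: 234; plus the single component of reducible (abelian) characters: total 235.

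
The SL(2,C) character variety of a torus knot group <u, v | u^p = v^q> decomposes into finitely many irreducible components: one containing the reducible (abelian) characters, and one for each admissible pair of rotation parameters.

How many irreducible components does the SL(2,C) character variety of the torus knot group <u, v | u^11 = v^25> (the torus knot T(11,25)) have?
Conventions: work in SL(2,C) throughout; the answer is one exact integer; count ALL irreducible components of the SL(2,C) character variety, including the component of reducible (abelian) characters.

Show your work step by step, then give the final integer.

In the torus knot group T(11,25), u^11 = v^25 is central, so an irreducible representation sends it to +I or -I (Schur).
This locks tr(u) to 2*cos(pi*alpha/11), alpha in 1..10, and tr(v) to 2*cos(pi*beta/25), beta in 1..24, on each component of irreducible characters.
The two central values (-1)^alpha I and (-1)^beta I must be the same matrix, so alpha and beta share a parity.
Enumerate parity-matched pairs: 5*12 odd-odd plus 5*12 even-even gives 120.
Total: 120 irreducible-character components + 1 reducible (abelian) component = 121.

121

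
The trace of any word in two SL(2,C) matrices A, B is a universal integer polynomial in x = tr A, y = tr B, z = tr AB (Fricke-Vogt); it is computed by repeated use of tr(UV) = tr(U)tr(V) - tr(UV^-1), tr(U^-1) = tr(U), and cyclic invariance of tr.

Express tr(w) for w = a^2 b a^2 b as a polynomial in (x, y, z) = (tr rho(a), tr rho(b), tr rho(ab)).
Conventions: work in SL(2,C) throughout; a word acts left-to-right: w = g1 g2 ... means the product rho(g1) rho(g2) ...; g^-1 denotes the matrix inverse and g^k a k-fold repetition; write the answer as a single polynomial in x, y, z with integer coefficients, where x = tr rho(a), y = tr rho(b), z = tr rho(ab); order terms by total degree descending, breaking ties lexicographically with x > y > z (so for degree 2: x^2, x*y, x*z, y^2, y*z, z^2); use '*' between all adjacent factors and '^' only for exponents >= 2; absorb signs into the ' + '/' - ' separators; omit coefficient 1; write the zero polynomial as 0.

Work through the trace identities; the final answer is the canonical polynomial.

so tr(b a b a) = tr(b a) * tr(b a) - tr(1) = z^2 - 2
reduce: tr(b a b) = tr(b) * tr(a b) - tr(a) = y*z - x
tr(b a^2 b a) = tr(a) * tr(b a b a) - tr(b a b) = x*z^2 - y*z - x
reduce: tr(b^2) = tr(b) * tr(b) - tr(1) = y^2 - 2
tr(b a^2 b) = tr(a) * tr(b^2 a) - tr(b^2) = x*y*z - x^2 - y^2 + 2
tr(a^2 b a^2 b) = tr(a) * tr(b a^2 b a) - tr(b a^2 b) = x^2*z^2 - 2*x*y*z + y^2 - 2

x^2*z^2 - 2*x*y*z + y^2 - 2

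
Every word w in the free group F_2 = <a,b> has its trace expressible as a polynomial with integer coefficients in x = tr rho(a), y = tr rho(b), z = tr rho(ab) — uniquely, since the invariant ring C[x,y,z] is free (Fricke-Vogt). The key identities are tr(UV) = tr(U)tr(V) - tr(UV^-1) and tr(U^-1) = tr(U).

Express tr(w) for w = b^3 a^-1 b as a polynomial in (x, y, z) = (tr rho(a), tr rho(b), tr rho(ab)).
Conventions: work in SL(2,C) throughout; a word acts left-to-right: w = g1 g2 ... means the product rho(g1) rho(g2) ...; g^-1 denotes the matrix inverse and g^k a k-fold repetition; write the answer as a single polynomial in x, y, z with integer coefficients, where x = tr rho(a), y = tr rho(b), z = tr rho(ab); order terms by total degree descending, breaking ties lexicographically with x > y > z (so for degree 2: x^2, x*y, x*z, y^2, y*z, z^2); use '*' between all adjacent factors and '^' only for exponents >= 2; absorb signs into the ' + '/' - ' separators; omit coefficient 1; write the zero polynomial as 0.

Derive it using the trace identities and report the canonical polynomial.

tr(b^2) = tr(b) tr(b) - tr(1)  (reduce the b square) = y^2 - 2
and tr(b^3) = tr(b) tr(b^2) - tr(b)  (reduce the b square) = y^3 - 3*y
tr(b^4) = tr(b) tr(b^3) - tr(b^2)  (reduce the b square) = y^4 - 4*y^2 + 2
and tr(a b^2) = tr(b) tr(a b) - tr(a)  (reduce the b square) = y*z - x
tr(b a b^2) = tr(b) tr(a b^2) - tr(a b)  (reduce the b square) = y^2*z - x*y - z
next, tr(b^4 a) = tr(b) tr(b a b^2) - tr(b a b)  (reduce the b square) = y^3*z - x*y^2 - 2*y*z + x
tr(b^3 a^-1 b) = tr(b^4) tr(a) - tr(b^4 a)  (eliminate a^-1) = x*y^4 - y^3*z - 3*x*y^2 + 2*y*z + x

x*y^4 - y^3*z - 3*x*y^2 + 2*y*z + x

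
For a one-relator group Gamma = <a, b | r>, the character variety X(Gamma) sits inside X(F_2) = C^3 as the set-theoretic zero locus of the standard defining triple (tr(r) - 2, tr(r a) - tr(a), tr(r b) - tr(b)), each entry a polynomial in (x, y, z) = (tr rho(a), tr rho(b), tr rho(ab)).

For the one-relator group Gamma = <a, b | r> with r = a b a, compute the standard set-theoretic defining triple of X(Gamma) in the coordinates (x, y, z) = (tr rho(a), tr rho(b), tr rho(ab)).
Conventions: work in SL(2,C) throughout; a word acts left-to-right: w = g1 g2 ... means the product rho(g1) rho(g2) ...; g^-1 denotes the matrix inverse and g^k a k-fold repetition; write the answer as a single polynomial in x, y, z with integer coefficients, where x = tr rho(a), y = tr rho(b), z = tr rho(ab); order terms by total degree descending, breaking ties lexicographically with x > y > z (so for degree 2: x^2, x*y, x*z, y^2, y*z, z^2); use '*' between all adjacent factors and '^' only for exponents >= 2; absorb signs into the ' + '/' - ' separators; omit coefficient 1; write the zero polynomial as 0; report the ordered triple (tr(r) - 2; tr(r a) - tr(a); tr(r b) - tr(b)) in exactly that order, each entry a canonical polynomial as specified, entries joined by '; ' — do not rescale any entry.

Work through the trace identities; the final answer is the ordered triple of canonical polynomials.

apply: trace(a b a) = trace(a) * trace(b a) - trace(b)  (reduce the a square) = x*z - y
trace(a b a^2) = trace(a) * trace(b a^2) - trace(b a)   [square of a] = x^2*z - x*y - z
apply: trace(a b a b) = trace(a b) * trace(a b) - trace(1)  (split on a) = z^2 - 2
assemble the triple (trace(r) - 2; trace(r a) - x; trace(r b) - y)

x*z - y - 2; x^2*z - x*y - x - z; z^2 - y - 2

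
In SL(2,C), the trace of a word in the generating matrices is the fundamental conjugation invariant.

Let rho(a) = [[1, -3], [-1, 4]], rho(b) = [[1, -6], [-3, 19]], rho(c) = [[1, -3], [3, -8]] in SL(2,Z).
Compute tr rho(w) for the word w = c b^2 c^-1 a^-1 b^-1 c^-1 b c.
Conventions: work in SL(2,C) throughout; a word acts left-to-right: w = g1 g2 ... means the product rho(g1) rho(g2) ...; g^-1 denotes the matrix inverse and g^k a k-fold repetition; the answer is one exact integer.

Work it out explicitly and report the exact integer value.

-347537581

rho(c) = [[1, -3], [3, -8]]
... * rho(b) = [[1, -6], [-3, 19]]  ->  [[10, -63], [27, -170]]
... * rho(b) = [[1, -6], [-3, 19]]  ->  [[199, -1257], [537, -3392]]
... * rho(c^-1) = [[-8, 3], [-3, 1]]  ->  [[2179, -660], [5880, -1781]]
... * rho(a^-1) = [[4, 3], [1, 1]]  ->  [[8056, 5877], [21739, 15859]]
... * rho(b^-1) = [[19, 6], [3, 1]]  ->  [[170695, 54213], [460618, 146293]]
... * rho(c^-1) = [[-8, 3], [-3, 1]]  ->  [[-1528199, 566298], [-4123823, 1528147]]
... * rho(b) = [[1, -6], [-3, 19]]  ->  [[-3227093, 19928856], [-8708264, 53777731]]
... * rho(c) = [[1, -3], [3, -8]]  ->  [[56559475, -149749569], [152624929, -404097056]]
tr = 56559475 + -404097056 = -347537581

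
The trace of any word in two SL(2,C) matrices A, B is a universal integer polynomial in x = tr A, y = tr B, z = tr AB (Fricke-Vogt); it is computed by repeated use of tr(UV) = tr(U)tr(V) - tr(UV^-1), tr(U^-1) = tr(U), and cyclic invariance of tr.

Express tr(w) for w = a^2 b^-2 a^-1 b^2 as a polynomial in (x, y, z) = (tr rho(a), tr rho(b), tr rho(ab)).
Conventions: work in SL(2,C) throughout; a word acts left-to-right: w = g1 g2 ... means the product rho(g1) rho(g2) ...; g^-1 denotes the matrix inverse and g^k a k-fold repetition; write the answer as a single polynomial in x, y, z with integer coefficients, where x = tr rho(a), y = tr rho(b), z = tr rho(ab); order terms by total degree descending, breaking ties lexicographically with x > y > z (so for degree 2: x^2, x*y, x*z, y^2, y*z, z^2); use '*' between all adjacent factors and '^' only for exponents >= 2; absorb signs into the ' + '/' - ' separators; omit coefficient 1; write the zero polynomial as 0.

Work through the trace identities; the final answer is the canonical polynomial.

-x^2*y^3*z + x^3*y^2 + x*y^4 + x*y^2*z^2 - 4*x*y^2 + x

reduce: trace(b a^2) = trace(a) trace(b a) - trace(b)  (reduce the a square) = x*z - y
so trace(b^2 a) = trace(b) trace(a b) - trace(a)  (reduce the b square) = y*z - x
trace(b^2) = trace(b) trace(b) - trace(1)  (reduce the b square) = y^2 - 2
reduce: trace(a b^2 a) = trace(a) trace(b^2 a) - trace(b^2)  (reduce the a square) = x*y*z - x^2 - y^2 + 2
so trace(a b^2 a^2) = trace(a) trace(a b^2 a) - trace(a b^2)  (reduce the a square) = x^2*y*z - x^3 - x*y^2 - y*z + 3*x
trace(a b a b) = trace(a b) trace(a b) - trace(1)  (split on a) = z^2 - 2
trace(b a b^2 a) = trace(b) trace(a b a b) - trace(a b a)  (reduce the b square) = y*z^2 - x*z - y
trace(b a b^2) = trace(b) trace(b a b) - trace(b a)  (reduce the b square) = y^2*z - x*y - z
reduce: trace(a b^2 a^2 b) = trace(a) trace(b a b^2 a) - trace(b a b^2)  (reduce the a square) = x*y*z^2 - x^2*z - y^2*z + z
trace(b^2 a^2 b^-1 a) = trace(a b^2 a^2) trace(b) - trace(a b^2 a^2 b)  (eliminate b^-1) = x^2*y^2*z - x^3*y - x*y^3 - x*y*z^2 + x^2*z + 3*x*y - z
trace(b^-1 a^-1 b^2 a^2) = trace(b^2 a^2 b^-1) trace(a) - trace(b^2 a^2 b^-1 a)  (eliminate a^-1) = -x^2*y^2*z + x^3*y + x*y^3 + x*y*z^2 - 4*x*y + z
trace(a^2 b^-2 a^-1 b^2) = trace(b^-1 a^-1 b^2 a^2) trace(b) - trace(b^-1 a^-1 b^2 a^2 b)  (eliminate b^-1) = -x^2*y^3*z + x^3*y^2 + x*y^4 + x*y^2*z^2 - 4*x*y^2 + x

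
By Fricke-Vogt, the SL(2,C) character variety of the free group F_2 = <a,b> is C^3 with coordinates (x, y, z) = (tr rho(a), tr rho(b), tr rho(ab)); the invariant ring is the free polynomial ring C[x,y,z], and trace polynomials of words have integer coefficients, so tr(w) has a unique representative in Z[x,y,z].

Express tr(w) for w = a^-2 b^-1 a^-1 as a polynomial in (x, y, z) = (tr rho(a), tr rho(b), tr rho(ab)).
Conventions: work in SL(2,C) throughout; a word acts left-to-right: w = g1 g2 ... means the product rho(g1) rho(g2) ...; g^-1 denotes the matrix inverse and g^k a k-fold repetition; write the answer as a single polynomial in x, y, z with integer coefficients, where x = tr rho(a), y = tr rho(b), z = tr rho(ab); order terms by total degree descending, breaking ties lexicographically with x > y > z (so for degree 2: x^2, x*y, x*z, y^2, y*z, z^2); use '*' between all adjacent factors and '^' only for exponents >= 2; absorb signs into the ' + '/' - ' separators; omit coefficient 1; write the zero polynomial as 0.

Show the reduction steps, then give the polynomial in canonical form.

tr(b^-1) = tr(b) = y
next, tr(b^-1 a) = tr(a) * tr(b) - tr(a b) = x*y - z
and tr(b^-1 a^-1) = tr(b^-1) * tr(a) - tr(b^-1 a) = z
and tr(b^-1 a^-2) = tr(b^-1 a^-1) * tr(a) - tr(b^-1) = x*z - y
tr(a^-2 b^-1 a^-1) = tr(b^-1 a^-2) * tr(a) - tr(b^-1 a^-1) = x^2*z - x*y - z

x^2*z - x*y - z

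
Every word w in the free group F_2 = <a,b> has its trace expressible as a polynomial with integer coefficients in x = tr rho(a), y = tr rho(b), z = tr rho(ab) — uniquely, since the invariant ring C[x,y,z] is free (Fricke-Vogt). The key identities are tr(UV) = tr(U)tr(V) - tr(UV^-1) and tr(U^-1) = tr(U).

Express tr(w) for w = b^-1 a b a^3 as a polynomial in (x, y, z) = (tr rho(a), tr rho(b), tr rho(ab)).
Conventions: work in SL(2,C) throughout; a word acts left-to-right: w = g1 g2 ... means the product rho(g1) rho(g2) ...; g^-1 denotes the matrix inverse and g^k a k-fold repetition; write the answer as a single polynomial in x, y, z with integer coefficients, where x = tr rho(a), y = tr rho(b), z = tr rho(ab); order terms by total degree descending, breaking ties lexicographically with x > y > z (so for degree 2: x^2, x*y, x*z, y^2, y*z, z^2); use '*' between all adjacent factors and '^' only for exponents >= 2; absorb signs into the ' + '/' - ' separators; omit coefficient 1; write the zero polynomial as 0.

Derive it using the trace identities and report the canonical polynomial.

next, trace(b a^2) = trace(a)*trace(b a) - trace(b) = x*z - y
and trace(a^2 b a) = trace(a)*trace(b a^2) - trace(b a) = x^2*z - x*y - z
trace(a b a^3) = trace(a)*trace(a^2 b a) - trace(a^2 b) = x^3*z - x^2*y - 2*x*z + y
trace(b a b a) = trace(a b)*trace(a b) - trace(1)   [split at repeated a] = z^2 - 2
trace(b a b) = trace(b)*trace(a b) - trace(a) = y*z - x
trace(b a b a^2) = trace(a)*trace(b a b a) - trace(b a b) = x*z^2 - y*z - x
trace(a b a^3 b) = trace(a)*trace(b a b a^2) - trace(b a b a) = x^2*z^2 - x*y*z - x^2 - z^2 + 2
trace(b^-1 a b a^3) = trace(a b a^3)*trace(b) - trace(a b a^3 b) = x^3*y*z - x^2*y^2 - x^2*z^2 - x*y*z + x^2 + y^2 + z^2 - 2

x^3*y*z - x^2*y^2 - x^2*z^2 - x*y*z + x^2 + y^2 + z^2 - 2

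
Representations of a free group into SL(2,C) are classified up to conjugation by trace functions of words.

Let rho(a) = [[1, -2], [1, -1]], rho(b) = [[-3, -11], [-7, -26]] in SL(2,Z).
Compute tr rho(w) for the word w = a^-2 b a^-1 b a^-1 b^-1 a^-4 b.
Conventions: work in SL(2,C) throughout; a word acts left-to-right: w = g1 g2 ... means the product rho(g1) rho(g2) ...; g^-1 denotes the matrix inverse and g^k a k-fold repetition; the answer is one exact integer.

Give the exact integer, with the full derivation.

-674

rho(a^-1) = [[-1, 2], [-1, 1]]
... * rho(a^-1) = [[-1, 2], [-1, 1]]  ->  [[-1, 0], [0, -1]]
... * rho(b) = [[-3, -11], [-7, -26]]  ->  [[3, 11], [7, 26]]
... * rho(a^-1) = [[-1, 2], [-1, 1]]  ->  [[-14, 17], [-33, 40]]
... * rho(b) = [[-3, -11], [-7, -26]]  ->  [[-77, -288], [-181, -677]]
... * rho(a^-1) = [[-1, 2], [-1, 1]]  ->  [[365, -442], [858, -1039]]
... * rho(b^-1) = [[-26, 11], [7, -3]]  ->  [[-12584, 5341], [-29581, 12555]]
... * rho(a^-1) = [[-1, 2], [-1, 1]]  ->  [[7243, -19827], [17026, -46607]]
... * rho(a^-1) = [[-1, 2], [-1, 1]]  ->  [[12584, -5341], [29581, -12555]]
... * rho(a^-1) = [[-1, 2], [-1, 1]]  ->  [[-7243, 19827], [-17026, 46607]]
... * rho(a^-1) = [[-1, 2], [-1, 1]]  ->  [[-12584, 5341], [-29581, 12555]]
... * rho(b) = [[-3, -11], [-7, -26]]  ->  [[365, -442], [858, -1039]]
tr = 365 + -1039 = -674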